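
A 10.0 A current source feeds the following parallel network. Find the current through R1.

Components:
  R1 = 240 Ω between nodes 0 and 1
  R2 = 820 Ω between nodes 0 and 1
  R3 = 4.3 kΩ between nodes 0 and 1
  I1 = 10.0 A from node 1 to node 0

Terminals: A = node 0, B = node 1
All resistors sit directly between nodes 0 and 1, so they are in parallel and share one voltage V; the full source current 10 A splits among them.
1/R_par = 1/240 + 1/820 + 1/4300 = 0.005619 S  =>  R_par = 178 Ω
V = I × R_par = 10 × 178 = 1780 V
I_R1 = V/R1 = 1780/240 = 7.416 A

Final answer: 7.416 A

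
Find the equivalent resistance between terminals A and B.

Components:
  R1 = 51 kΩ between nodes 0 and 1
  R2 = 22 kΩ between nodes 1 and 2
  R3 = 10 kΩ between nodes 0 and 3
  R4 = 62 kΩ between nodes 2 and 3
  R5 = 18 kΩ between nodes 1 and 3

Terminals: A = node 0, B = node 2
The network is not a plain series/parallel combination. Inject a 1 A test current into terminal A (node 0) and return it from terminal B (node 2); then R_eq = V_A / (1 A).
Nodal analysis, taking node 2 as the 0 V reference.
Current source I_test pushes 1 A into node 0 and draws it out of node 2.
KCL at each unknown node (sum of currents leaving = 0; resistances in Ω):
  Node 0: (V_0 - V_1)/51000 + (V_0 - V_3)/10000 - 1 = 0
  Node 1: (V_1 - V_0)/51000 + (V_1 - 0)/22000 + (V_1 - V_3)/18000 = 0
  Node 3: (V_3 - V_0)/10000 + (V_3 - V_1)/18000 + (V_3 - 0)/62000 = 0
Collecting terms (coefficients in siemens):
  0.0001196·V_0 - 0.00001961·V_1 - 0.0001·V_3 = 1
  0.0001206·V_1 - 0.00001961·V_0 - 0.00005556·V_3 = 0
  0.0001717·V_3 - 0.0001·V_0 - 0.00005556·V_1 = 0
Solving these 3 simultaneous equations (Gaussian elimination) gives:
  V_0 = 28530 V, V_1 = 14440 V, V_3 = 21290 V
R_eq = V_0 / 1 A = 28530 Ω = 28.53 kΩ

Final answer: 28.53 kΩ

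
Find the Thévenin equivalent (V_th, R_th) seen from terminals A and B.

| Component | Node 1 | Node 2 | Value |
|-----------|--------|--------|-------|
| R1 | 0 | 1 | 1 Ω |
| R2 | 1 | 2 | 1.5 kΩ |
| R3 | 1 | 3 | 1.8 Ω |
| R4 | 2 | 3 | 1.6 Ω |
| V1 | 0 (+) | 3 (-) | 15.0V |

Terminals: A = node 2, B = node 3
Step 1 — V_th is the open-circuit voltage V_A - V_B (nothing connected across the terminals).
Nodal analysis, taking node 3 as the 0 V reference.
Source V1 fixes V_0 = 15 V.
KCL at each unknown node (sum of currents leaving = 0; resistances in Ω):
  Node 1: (V_1 - 15)/1 + (V_1 - V_2)/1500 + (V_1 - 0)/1.8 = 0
  Node 2: (V_2 - V_1)/1500 + (V_2 - 0)/1.6 = 0
Collecting terms (coefficients in siemens):
  1.556·V_1 - 0.0006667·V_2 = 15
  0.6257·V_2 - 0.0006667·V_1 = 0
Determinant D = (1.556)(0.6257) - (-0.0006667)(-0.0006667) = 0.9737
V_1 = [(15)(0.6257) - (-0.0006667)(0)]/D = 9.639 V
V_2 = [(1.556)(0) - (15)(-0.0006667)]/D = 0.01027 V
V_th = V_2 - V_3 = 0.01027 - 0 = 0.01027 V
Step 2 — R_th: zero the source — replace V1 by a short circuit (node 3 merges into node 0) — and find the resistance seen between A (node 2) and B (node 0).
Reduce the network between node 2 (A) and node 0 (B) by series/parallel combination:
  Rp1 = R1 ‖ R3 (parallel, both between nodes 0 and 1) = 1/(1/1 + 1/1.8) = 0.6429 Ω
  Rs1 = R2 + Rp1 (series, joined only at node 1) = 1500 + 0.6429 = 1501 Ω
  Rp2 = R4 ‖ Rs1 (parallel, both between nodes 0 and 2) = 1/(1/1.6 + 1/1501) = 1.598 Ω
R_th = 1.598 Ω

Final answer: V_th = 0.01027 V, R_th = 1.598 Ω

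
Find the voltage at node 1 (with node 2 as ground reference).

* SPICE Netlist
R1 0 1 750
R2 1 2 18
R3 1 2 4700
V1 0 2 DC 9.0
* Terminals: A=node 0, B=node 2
Nodal analysis, taking node 2 as the 0 V reference.
Source V1 fixes V_0 = 9 V.
KCL at each unknown node (sum of currents leaving = 0; resistances in Ω):
  Node 1: (V_1 - 9)/750 + (V_1 - 0)/18 + (V_1 - 0)/4700 = 0
Collecting terms: 0.0571 × V_1 = 0.012  =>  V_1 = 0.2102 V
The requested potential is V_1 = 0.2102 V.

Final answer: V_1 = 0.2102 V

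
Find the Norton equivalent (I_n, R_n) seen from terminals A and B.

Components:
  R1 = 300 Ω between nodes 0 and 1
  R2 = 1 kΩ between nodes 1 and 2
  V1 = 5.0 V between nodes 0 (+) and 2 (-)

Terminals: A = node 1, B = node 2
Find the Thévenin equivalent first; then I_n = V_th/R_th and R_n = R_th.
Step 1 — V_th is the open-circuit voltage V_A - V_B (nothing connected across the terminals).
Nodal analysis, taking node 2 as the 0 V reference.
Source V1 fixes V_0 = 5 V.
KCL at each unknown node (sum of currents leaving = 0; resistances in Ω):
  Node 1: (V_1 - 5)/300 + (V_1 - 0)/1000 = 0
Collecting terms: 0.004333 × V_1 = 0.01667  =>  V_1 = 3.846 V
V_th = V_1 - V_2 = 3.846 - 0 = 3.846 V
Step 2 — R_th: zero the source — replace V1 by a short circuit (node 2 merges into node 0) — and find the resistance seen between A (node 1) and B (node 0).
Reduce the network between node 1 (A) and node 0 (B) by series/parallel combination:
  Rp1 = R1 ‖ R2 (parallel, both between nodes 0 and 1) = 1/(1/300 + 1/1000) = 230.8 Ω
R_th = 230.8 Ω
I_n = V_th/R_th = 3.846/230.8 = 0.01667 A, and R_n = R_th = 230.8 Ω

Final answer: I_n = 0.01667 A, R_n = 230.8 Ω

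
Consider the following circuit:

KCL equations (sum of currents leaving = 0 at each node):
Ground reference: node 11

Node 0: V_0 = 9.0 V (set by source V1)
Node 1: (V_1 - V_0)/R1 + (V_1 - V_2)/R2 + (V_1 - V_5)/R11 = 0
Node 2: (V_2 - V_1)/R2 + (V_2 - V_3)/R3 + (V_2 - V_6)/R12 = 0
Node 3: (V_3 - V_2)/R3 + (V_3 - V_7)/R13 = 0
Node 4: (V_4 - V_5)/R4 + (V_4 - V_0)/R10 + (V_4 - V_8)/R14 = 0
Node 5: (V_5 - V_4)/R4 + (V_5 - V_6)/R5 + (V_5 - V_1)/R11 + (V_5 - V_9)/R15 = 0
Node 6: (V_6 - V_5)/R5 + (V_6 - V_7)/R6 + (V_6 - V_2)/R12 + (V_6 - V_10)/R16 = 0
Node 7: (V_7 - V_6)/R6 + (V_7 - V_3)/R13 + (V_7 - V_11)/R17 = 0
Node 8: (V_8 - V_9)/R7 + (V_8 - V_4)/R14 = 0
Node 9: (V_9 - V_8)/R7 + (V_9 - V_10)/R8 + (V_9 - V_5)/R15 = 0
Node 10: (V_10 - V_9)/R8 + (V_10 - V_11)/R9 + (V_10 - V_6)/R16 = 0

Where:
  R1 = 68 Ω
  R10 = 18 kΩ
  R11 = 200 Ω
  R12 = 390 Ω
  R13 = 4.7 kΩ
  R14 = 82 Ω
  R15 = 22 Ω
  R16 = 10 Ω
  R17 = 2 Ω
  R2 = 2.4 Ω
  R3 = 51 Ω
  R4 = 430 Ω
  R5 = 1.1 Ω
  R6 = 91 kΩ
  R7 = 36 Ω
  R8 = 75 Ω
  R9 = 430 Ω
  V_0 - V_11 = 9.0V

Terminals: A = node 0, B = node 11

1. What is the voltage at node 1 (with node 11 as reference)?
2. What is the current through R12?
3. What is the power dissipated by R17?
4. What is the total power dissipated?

Nodal analysis, taking node 11 as the 0 V reference.
Source V1 fixes V_0 = 9 V.
KCL at each unknown node (sum of currents leaving = 0; resistances in Ω):
  Node 1: (V_1 - 9)/68 + (V_1 - V_2)/2.4 + (V_1 - V_5)/200 = 0
  Node 2: (V_2 - V_1)/2.4 + (V_2 - V_3)/51 + (V_2 - V_6)/390 = 0
  Node 3: (V_3 - V_2)/51 + (V_3 - V_7)/4700 = 0
  Node 4: (V_4 - V_5)/430 + (V_4 - 9)/18000 + (V_4 - V_8)/82 = 0
  Node 5: (V_5 - V_4)/430 + (V_5 - V_6)/1.1 + (V_5 - V_1)/200 + (V_5 - V_9)/22 = 0
  Node 6: (V_6 - V_5)/1.1 + (V_6 - V_7)/91000 + (V_6 - V_2)/390 + (V_6 - V_10)/10 = 0
  Node 7: (V_7 - V_6)/91000 + (V_7 - V_3)/4700 + (V_7 - 0)/2 = 0
  Node 8: (V_8 - V_9)/36 + (V_8 - V_4)/82 = 0
  Node 9: (V_9 - V_8)/36 + (V_9 - V_10)/75 + (V_9 - V_5)/22 = 0
  Node 10: (V_10 - V_9)/75 + (V_10 - 0)/430 + (V_10 - V_6)/10 = 0
Collecting terms (coefficients in siemens):
  0.4364·V_1 - 0.4167·V_2 - 0.005·V_5 = 0.1324
  0.4388·V_2 - 0.4167·V_1 - 0.01961·V_3 - 0.002564·V_6 = 0
  0.01982·V_3 - 0.01961·V_2 - 0.0002128·V_7 = 0
  0.01458·V_4 - 0.002326·V_5 - 0.0122·V_8 = 0.0005
  0.9619·V_5 - 0.005·V_1 - 0.002326·V_4 - 0.9091·V_6 - 0.04545·V_9 = 0
  1.012·V_6 - 0.002564·V_2 - 0.9091·V_5 - 0.00001099·V_7 - 0.1·V_10 = 0
  0.5002·V_7 - 0.0002128·V_3 - 0.00001099·V_6 = 0
  0.03997·V_8 - 0.0122·V_4 - 0.02778·V_9 = 0
  0.08657·V_9 - 0.04545·V_5 - 0.02778·V_8 - 0.01333·V_10 = 0
  0.1157·V_10 - 0.1·V_6 - 0.01333·V_9 = 0
Solving these 10 simultaneous equations (Gaussian elimination) gives:
  V_1 = 7.947 V, V_2 = 7.931 V, V_3 = 7.846 V, V_4 = 6.111 V
  V_5 = 6.117 V, V_6 = 6.108 V, V_7 = 0.003472 V, V_8 = 6.096 V
  V_9 = 6.09 V, V_10 = 5.984 V
Part 1:
  Read off the nodal solution: V_1 = 7.947 V
Part 2:
  I_R12 = (V_2 - V_6)/R12 = (7.931 - 6.108)/390 = 0.004674 A
  Magnitude: I_R12 = 0.004674 A
Part 3:
  I_R17 = (V_7 - V_11)/R17 = (0.003472 - 0)/2 = 0.001736 A
  P_R17 = I_R17² × R17 = (0.001736)² × 2 = 0.000006026 W
Part 4:
  Power in each resistor, P = (ΔV)²/R:
    P_R1 = (9 - 7.947)²/68 = 0.01632 W
    P_R2 = (7.947 - 7.931)²/2.4 = 0.00009656 W
    P_R3 = (7.931 - 7.846)²/51 = 0.000142 W
    P_R4 = (6.111 - 6.117)²/430 = 0.0000001006 W
    P_R5 = (6.117 - 6.108)²/1.1 = 0.00006848 W
    P_R6 = (6.108 - 0.003472)²/91000 = 0.0004096 W
    P_R7 = (6.096 - 6.09)²/36 = 0.000001113 W
    P_R8 = (6.09 - 5.984)²/75 = 0.0001507 W
    P_R9 = (5.984 - 0)²/430 = 0.08326 W
    P_R10 = (9 - 6.111)²/18000 = 0.0004638 W
    P_R11 = (7.947 - 6.117)²/200 = 0.01674 W
    P_R12 = (7.931 - 6.108)²/390 = 0.008521 W
    P_R13 = (7.846 - 0.003472)²/4700 = 0.01309 W
    P_R14 = (6.111 - 6.096)²/82 = 0.000002535 W
    P_R15 = (6.117 - 6.09)²/22 = 0.00003393 W
    P_R16 = (6.108 - 5.984)²/10 = 0.001562 W
    P_R17 = (0.003472 - 0)²/2 = 0.000006026 W
  P_total = P_R1 + P_R2 + P_R3 + P_R4 + P_R5 + P_R6 + P_R7 + P_R8 + P_R9 + P_R10 + P_R11 + P_R12 + P_R13 + P_R14 + P_R15 + P_R16 + P_R17 = 0.1409 W

Final answers:
1. V_1 = 7.947 V
2. I_R12 = 0.004674 A
3. P_R17 = 6.026e-06 W
4. P_total = 0.1409 W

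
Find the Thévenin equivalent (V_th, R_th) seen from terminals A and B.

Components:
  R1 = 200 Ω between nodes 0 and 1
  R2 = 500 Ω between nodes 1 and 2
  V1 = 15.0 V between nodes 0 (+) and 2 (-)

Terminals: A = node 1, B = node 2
Step 1 — V_th is the open-circuit voltage V_A - V_B (nothing connected across the terminals).
Nodal analysis, taking node 2 as the 0 V reference.
Source V1 fixes V_0 = 15 V.
KCL at each unknown node (sum of currents leaving = 0; resistances in Ω):
  Node 1: (V_1 - 15)/200 + (V_1 - 0)/500 = 0
Collecting terms: 0.007 × V_1 = 0.075  =>  V_1 = 10.71 V
V_th = V_1 - V_2 = 10.71 - 0 = 10.71 V
Step 2 — R_th: zero the source — replace V1 by a short circuit (node 2 merges into node 0) — and find the resistance seen between A (node 1) and B (node 0).
Reduce the network between node 1 (A) and node 0 (B) by series/parallel combination:
  Rp1 = R1 ‖ R2 (parallel, both between nodes 0 and 1) = 1/(1/200 + 1/500) = 142.9 Ω
R_th = 142.9 Ω

Final answer: V_th = 10.71 V, R_th = 142.9 Ω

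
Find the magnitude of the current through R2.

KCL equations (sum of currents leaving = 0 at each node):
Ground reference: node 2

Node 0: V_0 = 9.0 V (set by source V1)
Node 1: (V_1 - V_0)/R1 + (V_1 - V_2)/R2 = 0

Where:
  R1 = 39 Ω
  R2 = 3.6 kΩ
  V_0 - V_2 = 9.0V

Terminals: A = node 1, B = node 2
Nodal analysis, taking node 2 as the 0 V reference.
Source V1 fixes V_0 = 9 V.
KCL at each unknown node (sum of currents leaving = 0; resistances in Ω):
  Node 1: (V_1 - 9)/39 + (V_1 - 0)/3600 = 0
Collecting terms: 0.02592 × V_1 = 0.2308  =>  V_1 = 8.904 V
I_R2 = (V_1 - V_2)/R2 = (8.904 - 0)/3600 = 0.002473 A
|I_R2| = 0.002473 A

Final answer: |I_R2| = 0.002473 A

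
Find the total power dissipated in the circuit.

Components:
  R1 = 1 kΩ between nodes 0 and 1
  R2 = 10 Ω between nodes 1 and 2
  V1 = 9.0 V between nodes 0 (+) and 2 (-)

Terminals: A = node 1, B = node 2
Nodal analysis, taking node 2 as the 0 V reference.
Source V1 fixes V_0 = 9 V.
KCL at each unknown node (sum of currents leaving = 0; resistances in Ω):
  Node 1: (V_1 - 9)/1000 + (V_1 - 0)/10 = 0
Collecting terms: 0.101 × V_1 = 0.009  =>  V_1 = 0.08911 V
Power in each resistor, P = (ΔV)²/R:
  P_R1 = (9 - 0.08911)²/1000 = 0.0794 W
  P_R2 = (0.08911 - 0)²/10 = 0.000794 W
P_total = P_R1 + P_R2 = 0.0802 W

Final answer: 0.0802 W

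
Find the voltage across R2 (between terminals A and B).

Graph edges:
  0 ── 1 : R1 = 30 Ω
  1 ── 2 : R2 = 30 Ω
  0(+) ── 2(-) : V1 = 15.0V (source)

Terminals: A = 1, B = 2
R1 and R2 are in series across V1 (node 0 → node 1 → node 2), and the output A–B is taken across R2, so this is a voltage divider.
Series current: I = V1/(R1 + R2) = 15/(30 + 30) = 15/60 = 0.25 A
V_R2 = I × R2 = V1 × R2/(R1 + R2) = 15 × 30/60 = 7.5 V

Final answer: 7.5 V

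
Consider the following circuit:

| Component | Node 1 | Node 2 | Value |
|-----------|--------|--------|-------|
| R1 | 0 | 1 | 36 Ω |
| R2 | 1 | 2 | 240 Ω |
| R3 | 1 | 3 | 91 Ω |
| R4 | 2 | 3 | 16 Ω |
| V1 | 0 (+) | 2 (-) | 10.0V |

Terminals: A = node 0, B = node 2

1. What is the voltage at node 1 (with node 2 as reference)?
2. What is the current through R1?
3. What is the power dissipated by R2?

Nodal analysis, taking node 2 as the 0 V reference.
Source V1 fixes V_0 = 10 V.
KCL at each unknown node (sum of currents leaving = 0; resistances in Ω):
  Node 1: (V_1 - 10)/36 + (V_1 - 0)/240 + (V_1 - V_3)/91 = 0
  Node 3: (V_3 - V_1)/91 + (V_3 - 0)/16 = 0
Collecting terms (coefficients in siemens):
  0.04293·V_1 - 0.01099·V_3 = 0.2778
  0.07349·V_3 - 0.01099·V_1 = 0
Determinant D = (0.04293)(0.07349) - (-0.01099)(-0.01099) = 0.003034
V_1 = [(0.2778)(0.07349) - (-0.01099)(0)]/D = 6.727 V
V_3 = [(0.04293)(0) - (0.2778)(-0.01099)]/D = 1.006 V
Part 1:
  Read off the nodal solution: V_1 = 6.727 V
Part 2:
  I_R1 = (V_0 - V_1)/R1 = (10 - 6.727)/36 = 0.0909 A
  Magnitude: I_R1 = 0.0909 A
Part 3:
  I_R2 = (V_1 - V_2)/R2 = (6.727 - 0)/240 = 0.02803 A
  P_R2 = I_R2² × R2 = (0.02803)² × 240 = 0.1886 W

Final answers:
1. V_1 = 6.727 V
2. I_R1 = 0.0909 A
3. P_R2 = 0.1886 W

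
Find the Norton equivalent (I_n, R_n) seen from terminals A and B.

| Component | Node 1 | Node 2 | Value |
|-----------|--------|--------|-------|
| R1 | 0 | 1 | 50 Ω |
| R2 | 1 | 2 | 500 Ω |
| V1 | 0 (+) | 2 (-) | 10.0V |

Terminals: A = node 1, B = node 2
Find the Thévenin equivalent first; then I_n = V_th/R_th and R_n = R_th.
Step 1 — V_th is the open-circuit voltage V_A - V_B (nothing connected across the terminals).
Nodal analysis, taking node 2 as the 0 V reference.
Source V1 fixes V_0 = 10 V.
KCL at each unknown node (sum of currents leaving = 0; resistances in Ω):
  Node 1: (V_1 - 10)/50 + (V_1 - 0)/500 = 0
Collecting terms: 0.022 × V_1 = 0.2  =>  V_1 = 9.091 V
V_th = V_1 - V_2 = 9.091 - 0 = 9.091 V
Step 2 — R_th: zero the source — replace V1 by a short circuit (node 2 merges into node 0) — and find the resistance seen between A (node 1) and B (node 0).
Reduce the network between node 1 (A) and node 0 (B) by series/parallel combination:
  Rp1 = R1 ‖ R2 (parallel, both between nodes 0 and 1) = 1/(1/50 + 1/500) = 45.45 Ω
R_th = 45.45 Ω
I_n = V_th/R_th = 9.091/45.45 = 0.2 A, and R_n = R_th = 45.45 Ω

Final answer: I_n = 0.2 A, R_n = 45.45 Ω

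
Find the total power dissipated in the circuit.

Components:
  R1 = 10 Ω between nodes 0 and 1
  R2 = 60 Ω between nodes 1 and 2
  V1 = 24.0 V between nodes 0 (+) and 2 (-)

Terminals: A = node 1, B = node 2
Nodal analysis, taking node 2 as the 0 V reference.
Source V1 fixes V_0 = 24 V.
KCL at each unknown node (sum of currents leaving = 0; resistances in Ω):
  Node 1: (V_1 - 24)/10 + (V_1 - 0)/60 = 0
Collecting terms: 0.1167 × V_1 = 2.4  =>  V_1 = 20.57 V
Power in each resistor, P = (ΔV)²/R:
  P_R1 = (24 - 20.57)²/10 = 1.176 W
  P_R2 = (20.57 - 0)²/60 = 7.053 W
P_total = P_R1 + P_R2 = 8.229 W

Final answer: 8.229 W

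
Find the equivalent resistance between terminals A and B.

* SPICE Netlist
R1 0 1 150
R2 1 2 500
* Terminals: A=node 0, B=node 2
Reduce the network between node 0 (A) and node 2 (B) by series/parallel combination:
  Rs1 = R1 + R2 (series, joined only at node 1) = 150 + 500 = 650 Ω
R_eq = 650 Ω

Final answer: 650 Ω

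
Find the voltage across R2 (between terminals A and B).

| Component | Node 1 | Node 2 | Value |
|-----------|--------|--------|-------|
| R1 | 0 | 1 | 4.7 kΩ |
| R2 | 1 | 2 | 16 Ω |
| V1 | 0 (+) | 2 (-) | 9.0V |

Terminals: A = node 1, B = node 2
R1 and R2 are in series across V1 (node 0 → node 1 → node 2), and the output A–B is taken across R2, so this is a voltage divider.
Series current: I = V1/(R1 + R2) = 9/(4700 + 16) = 9/4716 = 0.001908 A
V_R2 = I × R2 = V1 × R2/(R1 + R2) = 9 × 16/4716 = 0.03053 V

Final answer: 0.03053 V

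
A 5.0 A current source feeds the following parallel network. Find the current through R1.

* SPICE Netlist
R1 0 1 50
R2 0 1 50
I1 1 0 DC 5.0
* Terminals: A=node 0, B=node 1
All resistors sit directly between nodes 0 and 1, so they are in parallel and share one voltage V; the full source current 5 A splits among them.
1/R_par = 1/50 + 1/50 = 0.04 S  =>  R_par = 25 Ω
V = I × R_par = 5 × 25 = 125 V
I_R1 = V/R1 = 125/50 = 2.5 A

Final answer: 2.5 A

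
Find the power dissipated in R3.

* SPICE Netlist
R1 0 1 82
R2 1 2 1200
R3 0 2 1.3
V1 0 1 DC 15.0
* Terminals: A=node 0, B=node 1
Nodal analysis, taking node 1 as the 0 V reference.
Source V1 fixes V_0 = 15 V.
KCL at each unknown node (sum of currents leaving = 0; resistances in Ω):
  Node 2: (V_2 - 0)/1200 + (V_2 - 15)/1.3 = 0
Collecting terms: 0.7701 × V_2 = 11.54  =>  V_2 = 14.98 V
I_R3 = (V_0 - V_2)/R3 = (15 - 14.98)/1.3 = 0.01249 A
P_R3 = I_R3² × R3 = (0.01249)² × 1.3 = 0.0002027 W

Final answer: 0.0002027 W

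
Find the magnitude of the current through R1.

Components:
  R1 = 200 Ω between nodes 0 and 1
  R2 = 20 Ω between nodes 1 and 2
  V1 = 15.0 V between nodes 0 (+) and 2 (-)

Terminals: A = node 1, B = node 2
Nodal analysis, taking node 2 as the 0 V reference.
Source V1 fixes V_0 = 15 V.
KCL at each unknown node (sum of currents leaving = 0; resistances in Ω):
  Node 1: (V_1 - 15)/200 + (V_1 - 0)/20 = 0
Collecting terms: 0.055 × V_1 = 0.075  =>  V_1 = 1.364 V
I_R1 = (V_0 - V_1)/R1 = (15 - 1.364)/200 = 0.06818 A
|I_R1| = 0.06818 A

Final answer: |I_R1| = 0.06818 A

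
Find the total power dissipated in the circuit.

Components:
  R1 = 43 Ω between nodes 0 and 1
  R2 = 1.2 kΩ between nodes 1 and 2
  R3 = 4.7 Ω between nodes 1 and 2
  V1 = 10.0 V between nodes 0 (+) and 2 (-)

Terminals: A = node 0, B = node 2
Nodal analysis, taking node 2 as the 0 V reference.
Source V1 fixes V_0 = 10 V.
KCL at each unknown node (sum of currents leaving = 0; resistances in Ω):
  Node 1: (V_1 - 10)/43 + (V_1 - 0)/1200 + (V_1 - 0)/4.7 = 0
Collecting terms: 0.2369 × V_1 = 0.2326  =>  V_1 = 0.9819 V
Power in each resistor, P = (ΔV)²/R:
  P_R1 = (10 - 0.9819)²/43 = 1.891 W
  P_R2 = (0.9819 - 0)²/1200 = 0.0008034 W
  P_R3 = (0.9819 - 0)²/4.7 = 0.2051 W
P_total = P_R1 + P_R2 + P_R3 = 2.097 W

Final answer: 2.097 W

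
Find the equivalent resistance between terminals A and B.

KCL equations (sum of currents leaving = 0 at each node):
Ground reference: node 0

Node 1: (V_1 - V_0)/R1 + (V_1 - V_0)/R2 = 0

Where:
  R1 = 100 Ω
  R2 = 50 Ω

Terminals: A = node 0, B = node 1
Reduce the network between node 0 (A) and node 1 (B) by series/parallel combination:
  Rp1 = R1 ‖ R2 (parallel, both between nodes 0 and 1) = 1/(1/100 + 1/50) = 33.33 Ω
R_eq = 33.33 Ω

Final answer: 33.33 Ω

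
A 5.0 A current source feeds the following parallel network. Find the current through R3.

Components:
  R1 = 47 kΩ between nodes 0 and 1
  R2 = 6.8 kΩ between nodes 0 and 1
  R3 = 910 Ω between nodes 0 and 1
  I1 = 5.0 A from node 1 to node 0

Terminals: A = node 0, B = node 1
All resistors sit directly between nodes 0 and 1, so they are in parallel and share one voltage V; the full source current 5 A splits among them.
1/R_par = 1/47000 + 1/6800 + 1/910 = 0.001267 S  =>  R_par = 789.1 Ω
V = I × R_par = 5 × 789.1 = 3946 V
I_R3 = V/R3 = 3946/910 = 4.336 A

Final answer: 4.336 A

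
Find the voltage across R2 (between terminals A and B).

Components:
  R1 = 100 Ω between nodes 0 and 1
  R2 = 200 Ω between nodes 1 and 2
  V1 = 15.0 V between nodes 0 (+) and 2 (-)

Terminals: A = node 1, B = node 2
R1 and R2 are in series across V1 (node 0 → node 1 → node 2), and the output A–B is taken across R2, so this is a voltage divider.
Series current: I = V1/(R1 + R2) = 15/(100 + 200) = 15/300 = 0.05 A
V_R2 = I × R2 = V1 × R2/(R1 + R2) = 15 × 200/300 = 10 V

Final answer: 10 V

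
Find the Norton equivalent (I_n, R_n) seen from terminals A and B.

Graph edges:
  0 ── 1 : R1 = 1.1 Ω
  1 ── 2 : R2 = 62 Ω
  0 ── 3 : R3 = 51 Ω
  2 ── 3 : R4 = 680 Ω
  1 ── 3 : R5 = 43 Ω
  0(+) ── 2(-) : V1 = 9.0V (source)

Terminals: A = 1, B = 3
Find the Thévenin equivalent first; then I_n = V_th/R_th and R_n = R_th.
Step 1 — V_th is the open-circuit voltage V_A - V_B (nothing connected across the terminals).
Nodal analysis, taking node 2 as the 0 V reference.
Source V1 fixes V_0 = 9 V.
KCL at each unknown node (sum of currents leaving = 0; resistances in Ω):
  Node 1: (V_1 - 9)/1.1 + (V_1 - 0)/62 + (V_1 - V_3)/43 = 0
  Node 3: (V_3 - 9)/51 + (V_3 - 0)/680 + (V_3 - V_1)/43 = 0
Collecting terms (coefficients in siemens):
  0.9485·V_1 - 0.02326·V_3 = 8.182
  0.04433·V_3 - 0.02326·V_1 = 0.1765
Determinant D = (0.9485)(0.04433) - (-0.02326)(-0.02326) = 0.04151
V_1 = [(8.182)(0.04433) - (-0.02326)(0.1765)]/D = 8.838 V
V_3 = [(0.9485)(0.1765) - (8.182)(-0.02326)]/D = 8.616 V
V_th = V_1 - V_3 = 8.838 - 8.616 = 0.2213 V
Step 2 — R_th: zero the source — replace V1 by a short circuit (node 2 merges into node 0) — and find the resistance seen between A (node 1) and B (node 3).
Reduce the network between node 1 (A) and node 3 (B) by series/parallel combination:
  Rp1 = R1 ‖ R2 (parallel, both between nodes 0 and 1) = 1/(1/1.1 + 1/62) = 1.081 Ω
  Rp2 = R3 ‖ R4 (parallel, both between nodes 0 and 3) = 1/(1/51 + 1/680) = 47.44 Ω
  Rs1 = Rp1 + Rp2 (series, joined only at node 0) = 1.081 + 47.44 = 48.52 Ω
  Rp3 = R5 ‖ Rs1 (parallel, both between nodes 1 and 3) = 1/(1/43 + 1/48.52) = 22.8 Ω
R_th = 22.8 Ω
I_n = V_th/R_th = 0.2213/22.8 = 0.009707 A, and R_n = R_th = 22.8 Ω

Final answer: I_n = 0.009707 A, R_n = 22.8 Ω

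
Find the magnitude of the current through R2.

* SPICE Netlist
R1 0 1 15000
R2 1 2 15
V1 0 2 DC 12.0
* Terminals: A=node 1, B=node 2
Nodal analysis, taking node 2 as the 0 V reference.
Source V1 fixes V_0 = 12 V.
KCL at each unknown node (sum of currents leaving = 0; resistances in Ω):
  Node 1: (V_1 - 12)/15000 + (V_1 - 0)/15 = 0
Collecting terms: 0.06673 × V_1 = 0.0008  =>  V_1 = 0.01199 V
I_R2 = (V_1 - V_2)/R2 = (0.01199 - 0)/15 = 0.0007992 A
|I_R2| = 0.0007992 A

Final answer: |I_R2| = 0.0007992 A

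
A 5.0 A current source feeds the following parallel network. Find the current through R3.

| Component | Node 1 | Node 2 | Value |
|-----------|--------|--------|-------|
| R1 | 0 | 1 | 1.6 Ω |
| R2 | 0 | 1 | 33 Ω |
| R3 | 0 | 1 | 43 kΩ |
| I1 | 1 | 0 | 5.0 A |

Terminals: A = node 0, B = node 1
All resistors sit directly between nodes 0 and 1, so they are in parallel and share one voltage V; the full source current 5 A splits among them.
1/R_par = 1/1.6 + 1/33 + 1/43000 = 0.6553 S  =>  R_par = 1.526 Ω
V = I × R_par = 5 × 1.526 = 7.63 V
I_R3 = V/R3 = 7.63/43000 = 0.0001774 A

Final answer: 0.0001774 A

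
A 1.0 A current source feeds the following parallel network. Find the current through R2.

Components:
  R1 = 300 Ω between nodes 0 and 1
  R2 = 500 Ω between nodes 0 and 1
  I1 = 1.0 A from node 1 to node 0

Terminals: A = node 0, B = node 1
All resistors sit directly between nodes 0 and 1, so they are in parallel and share one voltage V; the full source current 1 A splits among them.
1/R_par = 1/300 + 1/500 = 0.005333 S  =>  R_par = 187.5 Ω
V = I × R_par = 1 × 187.5 = 187.5 V
I_R2 = V/R2 = 187.5/500 = 0.375 A

Final answer: 0.375 A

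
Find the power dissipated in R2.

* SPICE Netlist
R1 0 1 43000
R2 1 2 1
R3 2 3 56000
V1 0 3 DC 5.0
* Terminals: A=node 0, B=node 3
Nodal analysis, taking node 3 as the 0 V reference.
Source V1 fixes V_0 = 5 V.
KCL at each unknown node (sum of currents leaving = 0; resistances in Ω):
  Node 1: (V_1 - 5)/43000 + (V_1 - V_2)/1 = 0
  Node 2: (V_2 - V_1)/1 + (V_2 - 0)/56000 = 0
Collecting terms (coefficients in siemens):
  1·V_1 - 1·V_2 = 0.0001163
  1·V_2 - 1·V_1 = 0
Determinant D = (1)(1) - (-1)(-1) = 0.00004111
V_1 = [(0.0001163)(1) - (-1)(0)]/D = 2.828 V
V_2 = [(1)(0) - (0.0001163)(-1)]/D = 2.828 V
I_R2 = (V_1 - V_2)/R2 = (2.828 - 2.828)/1 = 0.0000505 A
P_R2 = I_R2² × R2 = (0.0000505)² × 1 = 0.000000002551 W

Final answer: 2.551e-09 W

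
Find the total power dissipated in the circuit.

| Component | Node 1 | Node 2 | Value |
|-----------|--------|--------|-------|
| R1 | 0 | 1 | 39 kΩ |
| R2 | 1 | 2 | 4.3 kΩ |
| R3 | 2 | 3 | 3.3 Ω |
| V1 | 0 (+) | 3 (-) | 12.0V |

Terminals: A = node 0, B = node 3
Nodal analysis, taking node 3 as the 0 V reference.
Source V1 fixes V_0 = 12 V.
KCL at each unknown node (sum of currents leaving = 0; resistances in Ω):
  Node 1: (V_1 - 12)/39000 + (V_1 - V_2)/4300 = 0
  Node 2: (V_2 - V_1)/4300 + (V_2 - 0)/3.3 = 0
Collecting terms (coefficients in siemens):
  0.0002582·V_1 - 0.0002326·V_2 = 0.0003077
  0.3033·V_2 - 0.0002326·V_1 = 0
Determinant D = (0.0002582)(0.3033) - (-0.0002326)(-0.0002326) = 0.00007825
V_1 = [(0.0003077)(0.3033) - (-0.0002326)(0)]/D = 1.193 V
V_2 = [(0.0002582)(0) - (0.0003077)(-0.0002326)]/D = 0.0009145 V
Power in each resistor, P = (ΔV)²/R:
  P_R1 = (12 - 1.193)²/39000 = 0.002995 W
  P_R2 = (1.193 - 0.0009145)²/4300 = 0.0003302 W
  P_R3 = (0.0009145 - 0)²/3.3 = 0.0000002534 W
P_total = P_R1 + P_R2 + P_R3 = 0.003325 W

Final answer: 0.003325 W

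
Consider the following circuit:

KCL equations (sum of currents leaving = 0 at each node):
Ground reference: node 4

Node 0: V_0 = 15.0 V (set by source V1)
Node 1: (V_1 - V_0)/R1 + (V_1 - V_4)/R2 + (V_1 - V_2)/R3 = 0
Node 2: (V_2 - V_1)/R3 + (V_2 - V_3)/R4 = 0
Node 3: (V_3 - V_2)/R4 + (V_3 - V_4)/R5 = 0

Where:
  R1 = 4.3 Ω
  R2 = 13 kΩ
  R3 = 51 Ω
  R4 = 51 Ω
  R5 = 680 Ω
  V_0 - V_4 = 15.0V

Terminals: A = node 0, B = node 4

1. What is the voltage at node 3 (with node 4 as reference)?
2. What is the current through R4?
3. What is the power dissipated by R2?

Nodal analysis, taking node 4 as the 0 V reference.
Source V1 fixes V_0 = 15 V.
KCL at each unknown node (sum of currents leaving = 0; resistances in Ω):
  Node 1: (V_1 - 15)/4.3 + (V_1 - 0)/13000 + (V_1 - V_2)/51 = 0
  Node 2: (V_2 - V_1)/51 + (V_2 - V_3)/51 = 0
  Node 3: (V_3 - V_2)/51 + (V_3 - 0)/680 = 0
Collecting terms (coefficients in siemens):
  0.2522·V_1 - 0.01961·V_2 = 3.488
  0.03922·V_2 - 0.01961·V_1 - 0.01961·V_3 = 0
  0.02108·V_3 - 0.01961·V_2 = 0
Solving these 3 simultaneous equations (Gaussian elimination) gives:
  V_1 = 14.91 V, V_2 = 13.94 V, V_3 = 12.97 V
Part 1:
  Read off the nodal solution: V_3 = 12.97 V
Part 2:
  I_R4 = (V_2 - V_3)/R4 = (13.94 - 12.97)/51 = 0.01907 A
  Magnitude: I_R4 = 0.01907 A
Part 3:
  I_R2 = (V_1 - V_4)/R2 = (14.91 - 0)/13000 = 0.001147 A
  P_R2 = I_R2² × R2 = (0.001147)² × 13000 = 0.01711 W

Final answers:
1. V_3 = 12.97 V
2. I_R4 = 0.01907 A
3. P_R2 = 0.01711 W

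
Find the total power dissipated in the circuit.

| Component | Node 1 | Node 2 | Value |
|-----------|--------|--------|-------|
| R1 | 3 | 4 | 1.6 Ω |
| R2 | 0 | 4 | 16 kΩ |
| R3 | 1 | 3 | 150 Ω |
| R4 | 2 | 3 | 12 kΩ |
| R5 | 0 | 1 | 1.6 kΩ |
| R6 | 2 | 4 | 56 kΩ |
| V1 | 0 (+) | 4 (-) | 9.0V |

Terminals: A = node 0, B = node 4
Nodal analysis, taking node 4 as the 0 V reference.
Source V1 fixes V_0 = 9 V.
KCL at each unknown node (sum of currents leaving = 0; resistances in Ω):
  Node 1: (V_1 - V_3)/150 + (V_1 - 9)/1600 = 0
  Node 2: (V_2 - V_3)/12000 + (V_2 - 0)/56000 = 0
  Node 3: (V_3 - 0)/1.6 + (V_3 - V_1)/150 + (V_3 - V_2)/12000 = 0
Collecting terms (coefficients in siemens):
  0.007292·V_1 - 0.006667·V_3 = 0.005625
  0.0001012·V_2 - 0.00008333·V_3 = 0
  0.6318·V_3 - 0.006667·V_1 - 0.00008333·V_2 = 0
Solving these 3 simultaneous equations (Gaussian elimination) gives:
  V_1 = 0.7789 V, V_2 = 0.00677 V, V_3 = 0.008221 V
Power in each resistor, P = (ΔV)²/R:
  P_R1 = (0.008221 - 0)²/1.6 = 0.00004224 W
  P_R2 = (9 - 0)²/16000 = 0.005063 W
  P_R3 = (0.7789 - 0.008221)²/150 = 0.00396 W
  P_R4 = (0.00677 - 0.008221)²/12000 = 0.0000000001754 W
  P_R5 = (9 - 0.7789)²/1600 = 0.04224 W
  P_R6 = (0.00677 - 0)²/56000 = 0.0000000008185 W
P_total = P_R1 + P_R2 + P_R3 + P_R4 + P_R5 + P_R6 = 0.05131 W

Final answer: 0.05131 W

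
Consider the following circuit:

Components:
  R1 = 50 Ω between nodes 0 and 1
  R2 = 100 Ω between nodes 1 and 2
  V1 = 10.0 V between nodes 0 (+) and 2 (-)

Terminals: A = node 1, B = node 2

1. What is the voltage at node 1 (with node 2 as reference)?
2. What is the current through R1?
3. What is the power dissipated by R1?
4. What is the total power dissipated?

Nodal analysis, taking node 2 as the 0 V reference.
Source V1 fixes V_0 = 10 V.
KCL at each unknown node (sum of currents leaving = 0; resistances in Ω):
  Node 1: (V_1 - 10)/50 + (V_1 - 0)/100 = 0
Collecting terms: 0.03 × V_1 = 0.2  =>  V_1 = 6.667 V
Part 1:
  Read off the nodal solution: V_1 = 6.667 V
Part 2:
  I_R1 = (V_0 - V_1)/R1 = (10 - 6.667)/50 = 0.06667 A
  Magnitude: I_R1 = 0.06667 A
Part 3:
  I_R1 = (V_0 - V_1)/R1 = (10 - 6.667)/50 = 0.06667 A
  P_R1 = I_R1² × R1 = (0.06667)² × 50 = 0.2222 W
Part 4:
  Power in each resistor, P = (ΔV)²/R:
    P_R1 = (10 - 6.667)²/50 = 0.2222 W
    P_R2 = (6.667 - 0)²/100 = 0.4444 W
  P_total = P_R1 + P_R2 = 0.6667 W

Final answers:
1. V_1 = 6.667 V
2. I_R1 = 0.06667 A
3. P_R1 = 0.2222 W
4. P_total = 0.6667 W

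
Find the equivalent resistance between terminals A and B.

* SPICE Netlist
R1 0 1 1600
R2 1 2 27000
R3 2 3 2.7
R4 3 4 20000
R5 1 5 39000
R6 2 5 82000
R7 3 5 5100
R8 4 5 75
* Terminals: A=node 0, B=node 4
The network is not a plain series/parallel combination. Inject a 1 A test current into terminal A (node 0) and return it from terminal B (node 4); then R_eq = V_A / (1 A).
Nodal analysis, taking node 4 as the 0 V reference.
Current source I_test pushes 1 A into node 0 and draws it out of node 4.
KCL at each unknown node (sum of currents leaving = 0; resistances in Ω):
  Node 0: (V_0 - V_1)/1600 - 1 = 0
  Node 1: (V_1 - V_0)/1600 + (V_1 - V_2)/27000 + (V_1 - V_5)/39000 = 0
  Node 2: (V_2 - V_1)/27000 + (V_2 - V_3)/2.7 + (V_2 - V_5)/82000 = 0
  Node 3: (V_3 - V_2)/2.7 + (V_3 - 0)/20000 + (V_3 - V_5)/5100 = 0
  Node 5: (V_5 - V_1)/39000 + (V_5 - V_2)/82000 + (V_5 - V_3)/5100 + (V_5 - 0)/75 = 0
Collecting terms (coefficients in siemens):
  0.000625·V_0 - 0.000625·V_1 = 1
  0.0006877·V_1 - 0.000625·V_0 - 0.00003704·V_2 - 0.00002564·V_5 = 0
  0.3704·V_2 - 0.00003704·V_1 - 0.3704·V_3 - 0.0000122·V_5 = 0
  0.3706·V_3 - 0.3704·V_2 - 0.0001961·V_5 = 0
  0.01357·V_5 - 0.00002564·V_1 - 0.0000122·V_2 - 0.0001961·V_3 = 0
Solving these 5 simultaneous equations (Gaussian elimination) gives:
  V_0 = 18890 V, V_1 = 17290 V, V_2 = 2217 V, V_3 = 2215 V
  V_5 = 66.69 V
R_eq = V_0 / 1 A = 18890 Ω = 18.89 kΩ

Final answer: 18.89 kΩ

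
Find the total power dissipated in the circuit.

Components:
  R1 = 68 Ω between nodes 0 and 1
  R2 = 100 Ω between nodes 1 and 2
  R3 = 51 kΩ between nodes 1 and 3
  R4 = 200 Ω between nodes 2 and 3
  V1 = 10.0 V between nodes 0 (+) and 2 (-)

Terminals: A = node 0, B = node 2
Nodal analysis, taking node 2 as the 0 V reference.
Source V1 fixes V_0 = 10 V.
KCL at each unknown node (sum of currents leaving = 0; resistances in Ω):
  Node 1: (V_1 - 10)/68 + (V_1 - 0)/100 + (V_1 - V_3)/51000 = 0
  Node 3: (V_3 - V_1)/51000 + (V_3 - 0)/200 = 0
Collecting terms (coefficients in siemens):
  0.02473·V_1 - 0.00001961·V_3 = 0.1471
  0.00502·V_3 - 0.00001961·V_1 = 0
Determinant D = (0.02473)(0.00502) - (-0.00001961)(-0.00001961) = 0.0001241
V_1 = [(0.1471)(0.00502) - (-0.00001961)(0)]/D = 5.948 V
V_3 = [(0.02473)(0) - (0.1471)(-0.00001961)]/D = 0.02323 V
Power in each resistor, P = (ΔV)²/R:
  P_R1 = (10 - 5.948)²/68 = 0.2415 W
  P_R2 = (5.948 - 0)²/100 = 0.3537 W
  P_R3 = (5.948 - 0.02323)²/51000 = 0.0006882 W
  P_R4 = (0 - 0.02323)²/200 = 0.000002699 W
P_total = P_R1 + P_R2 + P_R3 + P_R4 = 0.5959 W

Final answer: 0.5959 W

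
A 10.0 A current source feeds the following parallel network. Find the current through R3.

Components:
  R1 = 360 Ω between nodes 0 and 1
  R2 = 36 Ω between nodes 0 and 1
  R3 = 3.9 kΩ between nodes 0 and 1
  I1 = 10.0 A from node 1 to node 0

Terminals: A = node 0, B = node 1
All resistors sit directly between nodes 0 and 1, so they are in parallel and share one voltage V; the full source current 10 A splits among them.
1/R_par = 1/360 + 1/36 + 1/3900 = 0.03081 S  =>  R_par = 32.45 Ω
V = I × R_par = 10 × 32.45 = 324.5 V
I_R3 = V/R3 = 324.5/3900 = 0.08322 A

Final answer: 0.08322 A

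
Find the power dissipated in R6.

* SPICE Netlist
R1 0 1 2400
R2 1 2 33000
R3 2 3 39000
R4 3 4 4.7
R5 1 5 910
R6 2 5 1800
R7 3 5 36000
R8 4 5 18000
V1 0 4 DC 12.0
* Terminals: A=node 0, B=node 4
Nodal analysis, taking node 4 as the 0 V reference.
Source V1 fixes V_0 = 12 V.
KCL at each unknown node (sum of currents leaving = 0; resistances in Ω):
  Node 1: (V_1 - 12)/2400 + (V_1 - V_2)/33000 + (V_1 - V_5)/910 = 0
  Node 2: (V_2 - V_1)/33000 + (V_2 - V_3)/39000 + (V_2 - V_5)/1800 = 0
  Node 3: (V_3 - V_2)/39000 + (V_3 - 0)/4.7 + (V_3 - V_5)/36000 = 0
  Node 5: (V_5 - V_1)/910 + (V_5 - V_2)/1800 + (V_5 - V_3)/36000 + (V_5 - 0)/18000 = 0
Collecting terms (coefficients in siemens):
  0.001546·V_1 - 0.0000303·V_2 - 0.001099·V_5 = 0.005
  0.0006115·V_2 - 0.0000303·V_1 - 0.00002564·V_3 - 0.0005556·V_5 = 0
  0.2128·V_3 - 0.00002564·V_2 - 0.00002778·V_5 = 0
  0.001738·V_5 - 0.001099·V_1 - 0.0005556·V_2 - 0.00002778·V_3 = 0
Solving these 4 simultaneous equations (Gaussian elimination) gives:
  V_1 = 9.702 V, V_2 = 8.534 V, V_3 = 0.002185 V, V_5 = 8.864 V
I_R6 = (V_2 - V_5)/R6 = (8.534 - 8.864)/1800 = -0.0001833 A
P_R6 = I_R6² × R6 = (-0.0001833)² × 1800 = 0.0000605 W

Final answer: 6.05e-05 W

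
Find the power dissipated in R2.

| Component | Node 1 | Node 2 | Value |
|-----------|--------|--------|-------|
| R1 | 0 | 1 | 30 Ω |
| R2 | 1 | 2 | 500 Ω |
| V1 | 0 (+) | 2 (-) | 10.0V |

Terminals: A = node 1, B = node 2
Nodal analysis, taking node 2 as the 0 V reference.
Source V1 fixes V_0 = 10 V.
KCL at each unknown node (sum of currents leaving = 0; resistances in Ω):
  Node 1: (V_1 - 10)/30 + (V_1 - 0)/500 = 0
Collecting terms: 0.03533 × V_1 = 0.3333  =>  V_1 = 9.434 V
I_R2 = (V_1 - V_2)/R2 = (9.434 - 0)/500 = 0.01887 A
P_R2 = I_R2² × R2 = (0.01887)² × 500 = 0.178 W

Final answer: 0.178 W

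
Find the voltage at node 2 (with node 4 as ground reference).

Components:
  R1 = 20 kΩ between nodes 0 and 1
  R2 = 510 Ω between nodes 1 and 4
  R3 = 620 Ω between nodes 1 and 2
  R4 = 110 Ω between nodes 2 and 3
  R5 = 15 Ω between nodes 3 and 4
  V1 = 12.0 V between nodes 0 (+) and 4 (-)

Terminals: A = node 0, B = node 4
Nodal analysis, taking node 4 as the 0 V reference.
Source V1 fixes V_0 = 12 V.
KCL at each unknown node (sum of currents leaving = 0; resistances in Ω):
  Node 1: (V_1 - 12)/20000 + (V_1 - 0)/510 + (V_1 - V_2)/620 = 0
  Node 2: (V_2 - V_1)/620 + (V_2 - V_3)/110 = 0
  Node 3: (V_3 - V_2)/110 + (V_3 - 0)/15 = 0
Collecting terms (coefficients in siemens):
  0.003624·V_1 - 0.001613·V_2 = 0.0006
  0.0107·V_2 - 0.001613·V_1 - 0.009091·V_3 = 0
  0.07576·V_3 - 0.009091·V_2 = 0
Solving these 3 simultaneous equations (Gaussian elimination) gives:
  V_1 = 0.1789 V, V_2 = 0.03002 V, V_3 = 0.003603 V
The requested potential is V_2 = 0.03002 V.

Final answer: V_2 = 0.03002 V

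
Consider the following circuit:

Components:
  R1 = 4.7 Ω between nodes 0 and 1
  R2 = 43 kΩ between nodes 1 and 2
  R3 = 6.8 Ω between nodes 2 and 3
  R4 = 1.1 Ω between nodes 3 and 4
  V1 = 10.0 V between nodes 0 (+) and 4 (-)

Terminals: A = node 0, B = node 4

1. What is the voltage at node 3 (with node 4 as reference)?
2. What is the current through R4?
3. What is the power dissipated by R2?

Nodal analysis, taking node 4 as the 0 V reference.
Source V1 fixes V_0 = 10 V.
KCL at each unknown node (sum of currents leaving = 0; resistances in Ω):
  Node 1: (V_1 - 10)/4.7 + (V_1 - V_2)/43000 = 0
  Node 2: (V_2 - V_1)/43000 + (V_2 - V_3)/6.8 = 0
  Node 3: (V_3 - V_2)/6.8 + (V_3 - 0)/1.1 = 0
Collecting terms (coefficients in siemens):
  0.2128·V_1 - 0.00002326·V_2 = 2.128
  0.1471·V_2 - 0.00002326·V_1 - 0.1471·V_3 = 0
  1.056·V_3 - 0.1471·V_2 = 0
Solving these 3 simultaneous equations (Gaussian elimination) gives:
  V_1 = 9.999 V, V_2 = 0.001837 V, V_3 = 0.0002557 V
Part 1:
  Read off the nodal solution: V_3 = 0.0002557 V
Part 2:
  I_R4 = (V_3 - V_4)/R4 = (0.0002557 - 0)/1.1 = 0.0002325 A
  Magnitude: I_R4 = 0.0002325 A
Part 3:
  I_R2 = (V_1 - V_2)/R2 = (9.999 - 0.001837)/43000 = 0.0002325 A
  P_R2 = I_R2² × R2 = (0.0002325)² × 43000 = 0.002324 W

Final answers:
1. V_3 = 0.0002557 V
2. I_R4 = 0.0002325 A
3. P_R2 = 0.002324 W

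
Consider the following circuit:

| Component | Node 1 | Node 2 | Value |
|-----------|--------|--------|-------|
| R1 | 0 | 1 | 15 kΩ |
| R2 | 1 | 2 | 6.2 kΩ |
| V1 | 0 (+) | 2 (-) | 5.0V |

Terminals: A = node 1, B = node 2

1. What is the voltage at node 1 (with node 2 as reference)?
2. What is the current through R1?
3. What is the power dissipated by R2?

Nodal analysis, taking node 2 as the 0 V reference.
Source V1 fixes V_0 = 5 V.
KCL at each unknown node (sum of currents leaving = 0; resistances in Ω):
  Node 1: (V_1 - 5)/15000 + (V_1 - 0)/6200 = 0
Collecting terms: 0.000228 × V_1 = 0.0003333  =>  V_1 = 1.462 V
Part 1:
  Read off the nodal solution: V_1 = 1.462 V
Part 2:
  I_R1 = (V_0 - V_1)/R1 = (5 - 1.462)/15000 = 0.0002358 A
  Magnitude: I_R1 = 0.0002358 A
Part 3:
  I_R2 = (V_1 - V_2)/R2 = (1.462 - 0)/6200 = 0.0002358 A
  P_R2 = I_R2² × R2 = (0.0002358)² × 6200 = 0.0003449 W

Final answers:
1. V_1 = 1.462 V
2. I_R1 = 0.0002358 A
3. P_R2 = 0.0003449 W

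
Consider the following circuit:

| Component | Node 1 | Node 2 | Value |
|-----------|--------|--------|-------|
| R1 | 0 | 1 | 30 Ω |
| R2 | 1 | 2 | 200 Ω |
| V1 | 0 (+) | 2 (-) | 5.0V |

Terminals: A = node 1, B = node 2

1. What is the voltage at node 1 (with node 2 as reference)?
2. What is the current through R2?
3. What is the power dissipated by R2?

Nodal analysis, taking node 2 as the 0 V reference.
Source V1 fixes V_0 = 5 V.
KCL at each unknown node (sum of currents leaving = 0; resistances in Ω):
  Node 1: (V_1 - 5)/30 + (V_1 - 0)/200 = 0
Collecting terms: 0.03833 × V_1 = 0.1667  =>  V_1 = 4.348 V
Part 1:
  Read off the nodal solution: V_1 = 4.348 V
Part 2:
  I_R2 = (V_1 - V_2)/R2 = (4.348 - 0)/200 = 0.02174 A
  Magnitude: I_R2 = 0.02174 A
Part 3:
  I_R2 = (V_1 - V_2)/R2 = (4.348 - 0)/200 = 0.02174 A
  P_R2 = I_R2² × R2 = (0.02174)² × 200 = 0.09452 W

Final answers:
1. V_1 = 4.348 V
2. I_R2 = 0.02174 A
3. P_R2 = 0.09452 W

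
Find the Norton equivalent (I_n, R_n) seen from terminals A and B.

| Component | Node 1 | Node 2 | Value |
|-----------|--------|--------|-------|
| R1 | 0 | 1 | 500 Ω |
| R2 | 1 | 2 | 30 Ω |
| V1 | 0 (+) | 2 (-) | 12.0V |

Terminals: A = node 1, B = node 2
Find the Thévenin equivalent first; then I_n = V_th/R_th and R_n = R_th.
Step 1 — V_th is the open-circuit voltage V_A - V_B (nothing connected across the terminals).
Nodal analysis, taking node 2 as the 0 V reference.
Source V1 fixes V_0 = 12 V.
KCL at each unknown node (sum of currents leaving = 0; resistances in Ω):
  Node 1: (V_1 - 12)/500 + (V_1 - 0)/30 = 0
Collecting terms: 0.03533 × V_1 = 0.024  =>  V_1 = 0.6792 V
V_th = V_1 - V_2 = 0.6792 - 0 = 0.6792 V
Step 2 — R_th: zero the source — replace V1 by a short circuit (node 2 merges into node 0) — and find the resistance seen between A (node 1) and B (node 0).
Reduce the network between node 1 (A) and node 0 (B) by series/parallel combination:
  Rp1 = R1 ‖ R2 (parallel, both between nodes 0 and 1) = 1/(1/500 + 1/30) = 28.3 Ω
R_th = 28.3 Ω
I_n = V_th/R_th = 0.6792/28.3 = 0.024 A, and R_n = R_th = 28.3 Ω

Final answer: I_n = 0.024 A, R_n = 28.3 Ω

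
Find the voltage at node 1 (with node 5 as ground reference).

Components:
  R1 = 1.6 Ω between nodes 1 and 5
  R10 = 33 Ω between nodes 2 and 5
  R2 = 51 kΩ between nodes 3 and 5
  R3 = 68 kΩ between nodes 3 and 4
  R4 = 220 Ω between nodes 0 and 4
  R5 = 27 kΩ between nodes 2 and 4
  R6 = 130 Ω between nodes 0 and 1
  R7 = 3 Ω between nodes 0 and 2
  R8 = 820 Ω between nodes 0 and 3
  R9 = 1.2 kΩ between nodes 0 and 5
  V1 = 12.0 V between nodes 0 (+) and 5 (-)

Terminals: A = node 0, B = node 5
Nodal analysis, taking node 5 as the 0 V reference.
Source V1 fixes V_0 = 12 V.
KCL at each unknown node (sum of currents leaving = 0; resistances in Ω):
  Node 1: (V_1 - 0)/1.6 + (V_1 - 12)/130 = 0
  Node 2: (V_2 - V_4)/27000 + (V_2 - 12)/3 + (V_2 - 0)/33 = 0
  Node 3: (V_3 - 0)/51000 + (V_3 - V_4)/68000 + (V_3 - 12)/820 = 0
  Node 4: (V_4 - V_3)/68000 + (V_4 - 12)/220 + (V_4 - V_2)/27000 = 0
Collecting terms (coefficients in siemens):
  0.6327·V_1 = 0.09231
  0.3637·V_2 - 0.00003704·V_4 = 4
  0.001254·V_3 - 0.00001471·V_4 = 0.01463
  0.004597·V_4 - 0.00003704·V_2 - 0.00001471·V_3 = 0.05455
Solving these 4 simultaneous equations (Gaussian elimination) gives:
  V_1 = 0.1459 V, V_2 = 11 V, V_3 = 11.81 V, V_4 = 11.99 V
The requested potential is V_1 = 0.1459 V.

Final answer: V_1 = 0.1459 V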